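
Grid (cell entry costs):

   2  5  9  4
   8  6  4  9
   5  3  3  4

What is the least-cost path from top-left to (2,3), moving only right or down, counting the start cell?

23

One optimal route is (0,0)→(0,1)→(1,1)→(2,1)→(2,2)→(2,3).
Its cost is 2 + 5 + 6 + 3 + 3 + 4 = 23.
(Top row then right column would cost 33.)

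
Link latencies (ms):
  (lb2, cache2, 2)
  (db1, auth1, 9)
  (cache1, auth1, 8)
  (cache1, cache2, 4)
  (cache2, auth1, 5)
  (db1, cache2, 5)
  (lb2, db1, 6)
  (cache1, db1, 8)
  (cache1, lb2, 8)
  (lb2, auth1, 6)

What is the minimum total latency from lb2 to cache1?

Checking several routes:
lb2-cache1: 8
lb2-db1-cache1: 6 + 8 = 14
lb2-cache2-cache1: 2 + 4 = 6
lb2-auth1-cache1: 6 + 8 = 14
lb2-auth1-cache2-cache1: 6 + 5 + 4 = 15
Shortest: 6 ms.

6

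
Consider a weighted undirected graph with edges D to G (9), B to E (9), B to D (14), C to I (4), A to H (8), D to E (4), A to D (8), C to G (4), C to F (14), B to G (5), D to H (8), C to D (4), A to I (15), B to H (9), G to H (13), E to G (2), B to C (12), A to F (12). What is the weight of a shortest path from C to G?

4

Checking several routes:
C -> B -> E -> G: 12 + 9 + 2 = 23
C -> D -> G: 4 + 9 = 13
C -> D -> E -> G: 4 + 4 + 2 = 10
C -> G: 4
C -> B -> G: 12 + 5 = 17
C -> D -> E -> B -> G: 4 + 4 + 9 + 5 = 22
The minimum is 4.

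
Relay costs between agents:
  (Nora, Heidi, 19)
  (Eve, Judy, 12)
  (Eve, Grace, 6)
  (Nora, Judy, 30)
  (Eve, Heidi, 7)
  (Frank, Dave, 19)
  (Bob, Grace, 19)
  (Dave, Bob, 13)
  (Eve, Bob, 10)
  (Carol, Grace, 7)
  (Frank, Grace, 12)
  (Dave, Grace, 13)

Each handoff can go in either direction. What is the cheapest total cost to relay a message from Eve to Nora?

26

Candidate routes:
Eve→Judy→Nora: 12 + 30 = 42
Eve→Heidi→Nora: 7 + 19 = 26
The minimum is 26.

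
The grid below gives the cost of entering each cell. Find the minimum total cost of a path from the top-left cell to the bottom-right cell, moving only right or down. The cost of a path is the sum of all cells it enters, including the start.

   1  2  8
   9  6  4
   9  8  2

15

Take (0,0)→(0,1)→(1,1)→(1,2)→(2,2) for a total of 1 + 2 + 6 + 4 + 2 = 15.
(Top row then right column would cost 17.)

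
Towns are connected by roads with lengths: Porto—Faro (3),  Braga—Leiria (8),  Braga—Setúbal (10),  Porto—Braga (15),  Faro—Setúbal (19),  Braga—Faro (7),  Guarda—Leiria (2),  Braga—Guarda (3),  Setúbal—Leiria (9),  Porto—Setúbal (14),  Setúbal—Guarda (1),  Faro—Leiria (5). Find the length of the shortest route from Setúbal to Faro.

Some routes from Setúbal to Faro:
Setúbal-Guarda-Leiria-Faro: 1 + 2 + 5 = 8
Setúbal-Braga-Faro: 10 + 7 = 17
Setúbal-Guarda-Braga-Faro: 1 + 3 + 7 = 11
Setúbal-Porto-Faro: 14 + 3 = 17
Setúbal-Leiria-Faro: 9 + 5 = 14
Shortest: 8.

8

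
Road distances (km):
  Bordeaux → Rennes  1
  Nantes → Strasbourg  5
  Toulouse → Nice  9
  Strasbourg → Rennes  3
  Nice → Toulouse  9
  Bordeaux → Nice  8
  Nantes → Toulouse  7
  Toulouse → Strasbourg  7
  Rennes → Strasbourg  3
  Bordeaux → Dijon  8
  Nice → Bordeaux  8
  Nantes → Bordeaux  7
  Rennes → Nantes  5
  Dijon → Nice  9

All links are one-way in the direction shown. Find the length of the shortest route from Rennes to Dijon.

20

Routes from Rennes to Dijon:
Rennes→Nantes→Bordeaux→Dijon: 5 + 7 + 8 = 20
Rennes→Nantes→Toulouse→Nice→Bordeaux→Dijon: 5 + 7 + 9 + 8 + 8 = 37
Best route has total 20 km.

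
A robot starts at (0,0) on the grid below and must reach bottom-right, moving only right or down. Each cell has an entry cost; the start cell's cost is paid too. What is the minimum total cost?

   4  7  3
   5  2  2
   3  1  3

Cheapest: [0,0] -> [1,0] -> [1,1] -> [2,1] -> [2,2]
  4 + 5 + 2 + 1 + 3 = 15
(Top row then right column would cost 19.)

15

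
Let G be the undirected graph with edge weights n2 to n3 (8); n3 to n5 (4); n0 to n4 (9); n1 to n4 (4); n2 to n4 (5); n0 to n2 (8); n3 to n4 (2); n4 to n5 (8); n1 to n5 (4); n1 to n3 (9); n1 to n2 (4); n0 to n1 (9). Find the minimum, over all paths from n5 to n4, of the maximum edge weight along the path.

Checking several routes:
n5 - n4: max(8) = 8
n5 - n3 - n4: max(4, 2) = 4
n5 - n1 - n4: max(4, 4) = 4
n5 - n1 - n2 - n4: max(4, 4, 5) = 5
n5 - n1 - n2 - n3 - n4: max(4, 4, 8, 2) = 8
Best route has worst link 4.

4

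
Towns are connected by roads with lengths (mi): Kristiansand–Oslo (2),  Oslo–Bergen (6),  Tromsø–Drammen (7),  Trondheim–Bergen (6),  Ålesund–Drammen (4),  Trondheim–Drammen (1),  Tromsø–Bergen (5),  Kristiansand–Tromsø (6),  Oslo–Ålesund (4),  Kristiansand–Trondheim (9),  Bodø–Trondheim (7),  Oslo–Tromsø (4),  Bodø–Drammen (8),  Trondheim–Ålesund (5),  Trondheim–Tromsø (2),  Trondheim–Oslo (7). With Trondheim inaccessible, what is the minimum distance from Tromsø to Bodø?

15

Candidate routes:
Tromsø-Drammen-Bodø: 7 + 8 = 15
Tromsø-Bergen-Oslo-Ålesund-Drammen-Bodø: 5 + 6 + 4 + 4 + 8 = 27
Tromsø-Kristiansand-Oslo-Ålesund-Drammen-Bodø: 6 + 2 + 4 + 4 + 8 = 24
Tromsø-Oslo-Ålesund-Drammen-Bodø: 4 + 4 + 4 + 8 = 20
Shortest: 15 mi.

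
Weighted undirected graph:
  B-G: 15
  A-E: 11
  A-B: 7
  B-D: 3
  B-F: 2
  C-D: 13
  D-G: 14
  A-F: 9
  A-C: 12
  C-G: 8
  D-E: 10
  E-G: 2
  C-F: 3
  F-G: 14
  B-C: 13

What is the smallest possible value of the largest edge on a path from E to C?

Checking several routes:
E → D → B → A → F → C: max(10, 3, 7, 9, 3) = 10
E → A → F → C: max(11, 9, 3) = 11
E → A → B → F → C: max(11, 7, 2, 3) = 11
E → D → B → F → C: max(10, 3, 2, 3) = 10
E → G → C: max(2, 8) = 8
E → D → B → F → A → C: max(10, 3, 2, 9, 12) = 12
The minimum achievable maximum is 8.

8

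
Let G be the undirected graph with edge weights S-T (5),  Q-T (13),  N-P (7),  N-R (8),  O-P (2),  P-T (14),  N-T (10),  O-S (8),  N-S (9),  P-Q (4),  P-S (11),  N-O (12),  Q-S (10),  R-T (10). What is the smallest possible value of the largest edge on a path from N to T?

8

Some routes from N to T:
N -> S -> T: max(9, 5) = 9
N -> P -> Q -> S -> T: max(7, 4, 10, 5) = 10
N -> P -> O -> S -> T: max(7, 2, 8, 5) = 8
N -> T: max(10) = 10
The minimum achievable maximum is 8.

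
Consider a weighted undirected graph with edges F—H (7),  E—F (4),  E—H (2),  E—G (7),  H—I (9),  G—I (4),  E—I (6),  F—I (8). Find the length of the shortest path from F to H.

6

Some routes from F to H:
F - E - H: 4 + 2 = 6
F - I - E - H: 8 + 6 + 2 = 16
F - H: 7
F - I - H: 8 + 9 = 17
F - E - I - H: 4 + 6 + 9 = 19
The minimum is 6.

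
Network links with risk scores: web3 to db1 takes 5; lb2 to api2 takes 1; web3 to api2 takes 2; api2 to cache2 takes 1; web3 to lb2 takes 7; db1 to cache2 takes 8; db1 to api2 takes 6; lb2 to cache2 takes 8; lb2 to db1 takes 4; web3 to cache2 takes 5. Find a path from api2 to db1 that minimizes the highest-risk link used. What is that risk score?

Checking several routes:
api2 → web3 → db1: max(2, 5) = 5
api2 → lb2 → db1: max(1, 4) = 4
api2 → cache2 → web3 → db1: max(1, 5, 5) = 5
Best route has worst link 4.

4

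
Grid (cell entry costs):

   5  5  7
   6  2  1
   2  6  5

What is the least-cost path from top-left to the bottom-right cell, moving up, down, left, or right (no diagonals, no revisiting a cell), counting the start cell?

Path r0c0→r0c1→r1c1→r1c2→r2c2: 5 + 5 + 2 + 1 + 5 = 18.

18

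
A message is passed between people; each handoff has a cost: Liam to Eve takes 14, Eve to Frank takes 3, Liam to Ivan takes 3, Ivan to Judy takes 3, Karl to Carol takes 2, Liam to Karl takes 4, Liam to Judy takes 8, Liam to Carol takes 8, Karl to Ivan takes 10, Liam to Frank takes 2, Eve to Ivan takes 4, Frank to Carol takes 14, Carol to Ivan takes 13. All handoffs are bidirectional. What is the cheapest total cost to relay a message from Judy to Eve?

7

A few of the Judy→Eve routes:
Judy -> Liam -> Ivan -> Eve: 8 + 3 + 4 = 15
Judy -> Ivan -> Eve: 3 + 4 = 7
Judy -> Ivan -> Liam -> Frank -> Eve: 3 + 3 + 2 + 3 = 11
Judy -> Liam -> Frank -> Eve: 8 + 2 + 3 = 13
The minimum is 7.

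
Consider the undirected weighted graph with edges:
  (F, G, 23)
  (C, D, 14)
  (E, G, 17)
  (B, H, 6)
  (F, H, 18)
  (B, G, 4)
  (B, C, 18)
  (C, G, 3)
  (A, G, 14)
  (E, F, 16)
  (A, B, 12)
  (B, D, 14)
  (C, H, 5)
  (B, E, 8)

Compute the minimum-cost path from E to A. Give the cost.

Checking several routes:
E - B - A: 8 + 12 = 20
E - B - H - C - G - A: 8 + 6 + 5 + 3 + 14 = 36
E - G - B - A: 17 + 4 + 12 = 33
E - B - G - A: 8 + 4 + 14 = 26
E - G - A: 17 + 14 = 31
E - G - C - H - B - A: 17 + 3 + 5 + 6 + 12 = 43
The minimum is 20.

20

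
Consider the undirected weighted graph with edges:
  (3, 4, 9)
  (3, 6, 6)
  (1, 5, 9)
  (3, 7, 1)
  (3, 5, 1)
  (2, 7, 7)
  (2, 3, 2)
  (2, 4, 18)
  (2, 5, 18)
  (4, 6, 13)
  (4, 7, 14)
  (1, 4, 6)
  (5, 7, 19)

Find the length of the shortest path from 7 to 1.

11

Comparing a few candidate routes:
7-3-6-4-1: 1 + 6 + 13 + 6 = 26
7-2-3-4-1: 7 + 2 + 9 + 6 = 24
7-2-3-5-1: 7 + 2 + 1 + 9 = 19
7-3-5-1: 1 + 1 + 9 = 11
7-3-4-1: 1 + 9 + 6 = 16
7-4-1: 14 + 6 = 20
Best route has total 11.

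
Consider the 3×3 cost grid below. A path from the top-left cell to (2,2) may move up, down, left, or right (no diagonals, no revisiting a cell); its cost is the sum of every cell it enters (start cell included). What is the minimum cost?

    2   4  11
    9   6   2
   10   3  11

Path r0c0 -> r0c1 -> r1c1 -> r1c2 -> r2c2: 2 + 4 + 6 + 2 + 11 = 25.

25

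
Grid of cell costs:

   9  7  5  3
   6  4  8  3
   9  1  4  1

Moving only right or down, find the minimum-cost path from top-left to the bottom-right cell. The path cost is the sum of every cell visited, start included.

25

Best path: [0,0] -> [1,0] -> [1,1] -> [2,1] -> [2,2] -> [2,3]
Cost: 9 + 6 + 4 + 1 + 4 + 1 = 25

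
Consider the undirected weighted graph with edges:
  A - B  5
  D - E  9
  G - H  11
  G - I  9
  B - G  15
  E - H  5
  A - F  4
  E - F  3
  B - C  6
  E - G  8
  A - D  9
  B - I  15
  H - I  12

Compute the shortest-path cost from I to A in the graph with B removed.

Comparing a few candidate routes:
I-H-E-F-A: 12 + 5 + 3 + 4 = 24
I-G-E-F-A: 9 + 8 + 3 + 4 = 24
I-G-H-E-F-A: 9 + 11 + 5 + 3 + 4 = 32
I-G-E-D-A: 9 + 8 + 9 + 9 = 35
Shortest: 24.

24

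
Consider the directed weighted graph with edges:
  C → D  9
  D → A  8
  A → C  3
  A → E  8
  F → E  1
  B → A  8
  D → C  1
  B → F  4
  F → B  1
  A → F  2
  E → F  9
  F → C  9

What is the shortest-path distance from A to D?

12

Candidate routes:
A-F-C-D: 2 + 9 + 9 = 20
A-C-D: 3 + 9 = 12
A-E-F-C-D: 8 + 9 + 9 + 9 = 35
The minimum is 12.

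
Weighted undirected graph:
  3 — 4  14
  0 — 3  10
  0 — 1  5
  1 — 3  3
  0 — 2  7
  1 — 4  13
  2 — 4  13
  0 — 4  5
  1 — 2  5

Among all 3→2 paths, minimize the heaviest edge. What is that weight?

Some routes from 3 to 2:
3 → 1 → 2: max(3, 5) = 5
3 → 0 → 1 → 2: max(10, 5, 5) = 10
3 → 1 → 0 → 2: max(3, 5, 7) = 7
3 → 0 → 2: max(10, 7) = 10
Smallest bottleneck: 5.

5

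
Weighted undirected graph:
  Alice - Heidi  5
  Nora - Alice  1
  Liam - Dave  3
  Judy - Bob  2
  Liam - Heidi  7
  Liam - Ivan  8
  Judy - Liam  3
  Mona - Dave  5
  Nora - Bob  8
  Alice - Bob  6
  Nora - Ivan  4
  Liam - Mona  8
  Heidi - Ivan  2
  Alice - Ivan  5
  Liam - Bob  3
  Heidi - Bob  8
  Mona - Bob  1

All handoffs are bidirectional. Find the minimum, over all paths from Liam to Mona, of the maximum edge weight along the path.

3

A few of the Liam→Mona routes:
Liam → Judy → Bob → Mona: max(3, 2, 1) = 3
Liam → Bob → Mona: max(3, 1) = 3
Liam → Dave → Mona: max(3, 5) = 5
The minimum achievable maximum is 3.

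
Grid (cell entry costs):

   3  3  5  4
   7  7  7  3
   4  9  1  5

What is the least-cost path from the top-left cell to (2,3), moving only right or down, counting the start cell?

Cheapest: [0,0] [0,1] [0,2] [0,3] [1,3] [2,3]
  3 + 3 + 5 + 4 + 3 + 5 = 23

23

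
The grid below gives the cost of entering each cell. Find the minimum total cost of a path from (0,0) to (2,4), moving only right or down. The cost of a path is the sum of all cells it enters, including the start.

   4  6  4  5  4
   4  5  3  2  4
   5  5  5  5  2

24

Path r0c0 → r1c0 → r1c1 → r1c2 → r1c3 → r1c4 → r2c4: 4 + 4 + 5 + 3 + 2 + 4 + 2 = 24.
For comparison, the top-then-right route costs 29.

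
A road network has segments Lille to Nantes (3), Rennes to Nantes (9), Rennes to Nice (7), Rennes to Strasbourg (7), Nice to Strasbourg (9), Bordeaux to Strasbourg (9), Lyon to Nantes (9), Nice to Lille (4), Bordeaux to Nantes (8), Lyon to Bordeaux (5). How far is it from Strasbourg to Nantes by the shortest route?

Routes from Strasbourg to Nantes:
Strasbourg → Bordeaux → Nantes: 9 + 8 = 17
Strasbourg → Bordeaux → Lyon → Nantes: 9 + 5 + 9 = 23
Strasbourg → Nice → Rennes → Nantes: 9 + 7 + 9 = 25
Strasbourg → Rennes → Nantes: 7 + 9 = 16
Strasbourg → Rennes → Nice → Lille → Nantes: 7 + 7 + 4 + 3 = 21
Strasbourg → Nice → Lille → Nantes: 9 + 4 + 3 = 16
Best route has total 16.

16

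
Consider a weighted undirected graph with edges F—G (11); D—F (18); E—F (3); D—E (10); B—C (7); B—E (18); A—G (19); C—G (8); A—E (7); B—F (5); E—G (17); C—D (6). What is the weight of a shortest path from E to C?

15

A few of the E→C routes:
E-F-G-C: 3 + 11 + 8 = 22
E-B-C: 18 + 7 = 25
E-F-B-C: 3 + 5 + 7 = 15
E-D-C: 10 + 6 = 16
E-F-D-C: 3 + 18 + 6 = 27
E-G-C: 17 + 8 = 25
Shortest: 15.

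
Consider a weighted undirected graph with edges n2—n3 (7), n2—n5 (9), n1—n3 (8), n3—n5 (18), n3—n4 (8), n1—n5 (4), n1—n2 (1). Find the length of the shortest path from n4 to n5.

20

Routes from n4 to n5:
n4 → n3 → n5: 8 + 18 = 26
n4 → n3 → n1 → n2 → n5: 8 + 8 + 1 + 9 = 26
n4 → n3 → n2 → n1 → n5: 8 + 7 + 1 + 4 = 20
n4 → n3 → n2 → n5: 8 + 7 + 9 = 24
n4 → n3 → n1 → n5: 8 + 8 + 4 = 20
Shortest: 20.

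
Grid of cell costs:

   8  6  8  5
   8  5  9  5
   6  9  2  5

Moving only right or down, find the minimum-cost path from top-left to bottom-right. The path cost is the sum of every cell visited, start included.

Take r0c0 r0c1 r1c1 r1c2 r2c2 r2c3 for a total of 8 + 6 + 5 + 9 + 2 + 5 = 35.

35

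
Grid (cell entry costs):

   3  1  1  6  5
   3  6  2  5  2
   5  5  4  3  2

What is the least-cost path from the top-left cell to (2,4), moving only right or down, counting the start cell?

16

Take [0,0] -> [0,1] -> [0,2] -> [1,2] -> [1,3] -> [1,4] -> [2,4] for a total of 3 + 1 + 1 + 2 + 5 + 2 + 2 = 16.
(Top row then right column would cost 20.)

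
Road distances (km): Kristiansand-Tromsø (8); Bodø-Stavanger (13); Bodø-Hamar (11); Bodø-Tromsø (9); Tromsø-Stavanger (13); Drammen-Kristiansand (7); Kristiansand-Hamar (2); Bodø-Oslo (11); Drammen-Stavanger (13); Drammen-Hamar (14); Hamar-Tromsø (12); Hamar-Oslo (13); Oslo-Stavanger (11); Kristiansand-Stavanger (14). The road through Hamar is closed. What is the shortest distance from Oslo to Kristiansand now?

Comparing a few candidate routes:
Oslo -> Stavanger -> Tromsø -> Kristiansand: 11 + 13 + 8 = 32
Oslo -> Bodø -> Stavanger -> Kristiansand: 11 + 13 + 14 = 38
Oslo -> Stavanger -> Kristiansand: 11 + 14 = 25
Oslo -> Bodø -> Tromsø -> Kristiansand: 11 + 9 + 8 = 28
Oslo -> Stavanger -> Drammen -> Kristiansand: 11 + 13 + 7 = 31
The minimum is 25 km.

25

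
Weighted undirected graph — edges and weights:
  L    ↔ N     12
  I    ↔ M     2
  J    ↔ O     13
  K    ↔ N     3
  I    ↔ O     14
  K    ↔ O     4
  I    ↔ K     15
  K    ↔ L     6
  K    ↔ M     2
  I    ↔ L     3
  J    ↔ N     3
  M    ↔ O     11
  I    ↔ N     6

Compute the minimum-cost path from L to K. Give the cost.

Some routes from L to K:
L -> I -> N -> K: 3 + 6 + 3 = 12
L -> I -> K: 3 + 15 = 18
L -> K: 6
L -> N -> K: 12 + 3 = 15
L -> I -> M -> K: 3 + 2 + 2 = 7
The minimum is 6.

6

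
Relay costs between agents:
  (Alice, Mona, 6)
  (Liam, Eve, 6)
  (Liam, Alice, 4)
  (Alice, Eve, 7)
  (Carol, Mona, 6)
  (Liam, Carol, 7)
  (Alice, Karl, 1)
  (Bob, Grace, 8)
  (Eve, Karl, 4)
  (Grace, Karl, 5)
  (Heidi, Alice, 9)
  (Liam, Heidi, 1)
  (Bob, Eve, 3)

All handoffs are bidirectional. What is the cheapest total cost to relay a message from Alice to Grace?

A few of the Alice→Grace routes:
Alice -> Karl -> Eve -> Bob -> Grace: 1 + 4 + 3 + 8 = 16
Alice -> Liam -> Eve -> Bob -> Grace: 4 + 6 + 3 + 8 = 21
Alice -> Liam -> Eve -> Karl -> Grace: 4 + 6 + 4 + 5 = 19
Alice -> Eve -> Bob -> Grace: 7 + 3 + 8 = 18
Alice -> Karl -> Grace: 1 + 5 = 6
Alice -> Eve -> Karl -> Grace: 7 + 4 + 5 = 16
Shortest: 6.

6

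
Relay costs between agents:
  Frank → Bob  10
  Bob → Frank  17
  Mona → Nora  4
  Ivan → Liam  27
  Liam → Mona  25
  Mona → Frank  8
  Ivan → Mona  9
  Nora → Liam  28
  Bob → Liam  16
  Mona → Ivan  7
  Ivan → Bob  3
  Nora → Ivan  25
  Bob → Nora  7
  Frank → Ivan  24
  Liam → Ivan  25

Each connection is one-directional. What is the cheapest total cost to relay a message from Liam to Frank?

33

Candidate routes:
Liam - Mona - Nora - Ivan - Bob - Frank: 25 + 4 + 25 + 3 + 17 = 74
Liam - Ivan - Bob - Frank: 25 + 3 + 17 = 45
Liam - Mona - Ivan - Bob - Frank: 25 + 7 + 3 + 17 = 52
Liam - Mona - Frank: 25 + 8 = 33
Liam - Ivan - Mona - Frank: 25 + 9 + 8 = 42
Best route has total 33.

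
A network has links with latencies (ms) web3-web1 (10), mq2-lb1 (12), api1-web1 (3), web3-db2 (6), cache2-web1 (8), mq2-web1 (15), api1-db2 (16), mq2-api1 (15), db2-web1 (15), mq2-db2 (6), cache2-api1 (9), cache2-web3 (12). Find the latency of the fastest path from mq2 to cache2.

Comparing a few candidate routes:
mq2 - api1 - cache2: 15 + 9 = 24
mq2 - db2 - web3 - cache2: 6 + 6 + 12 = 24
mq2 - web1 - cache2: 15 + 8 = 23
mq2 - api1 - web1 - cache2: 15 + 3 + 8 = 26
The minimum is 23 ms.

23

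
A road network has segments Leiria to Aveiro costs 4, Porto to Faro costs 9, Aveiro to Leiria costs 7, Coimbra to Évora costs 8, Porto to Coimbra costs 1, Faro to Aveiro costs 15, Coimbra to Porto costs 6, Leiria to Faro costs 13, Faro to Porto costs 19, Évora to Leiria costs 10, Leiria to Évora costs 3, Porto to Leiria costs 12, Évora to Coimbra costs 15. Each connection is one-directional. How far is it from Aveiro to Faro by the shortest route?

20

Paths from Aveiro to Faro:
Aveiro-Leiria-Faro: 7 + 13 = 20
Aveiro-Leiria-Évora-Coimbra-Porto-Faro: 7 + 3 + 15 + 6 + 9 = 40
Shortest: 20.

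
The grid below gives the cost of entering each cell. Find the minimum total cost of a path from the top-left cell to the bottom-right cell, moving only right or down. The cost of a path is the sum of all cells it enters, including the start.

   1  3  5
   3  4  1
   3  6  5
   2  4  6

19

Best path: (0,0) (1,0) (2,0) (3,0) (3,1) (3,2)
Cost: 1 + 3 + 3 + 2 + 4 + 6 = 19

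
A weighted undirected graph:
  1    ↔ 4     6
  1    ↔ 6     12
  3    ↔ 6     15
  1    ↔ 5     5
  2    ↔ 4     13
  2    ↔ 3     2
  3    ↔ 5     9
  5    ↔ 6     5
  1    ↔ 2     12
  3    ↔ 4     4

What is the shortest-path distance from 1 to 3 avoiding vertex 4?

14

Comparing a few candidate routes:
1 → 2 → 3: 12 + 2 = 14
1 → 5 → 3: 5 + 9 = 14
1 → 5 → 6 → 3: 5 + 5 + 15 = 25
1 → 6 → 5 → 3: 12 + 5 + 9 = 26
Best route has total 14.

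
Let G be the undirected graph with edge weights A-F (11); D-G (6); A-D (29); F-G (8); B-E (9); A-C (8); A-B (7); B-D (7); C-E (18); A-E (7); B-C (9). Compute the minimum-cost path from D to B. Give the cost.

7

Some routes from D to B:
D - G - F - A - B: 6 + 8 + 11 + 7 = 32
D - A - B: 29 + 7 = 36
D - B: 7
The minimum is 7.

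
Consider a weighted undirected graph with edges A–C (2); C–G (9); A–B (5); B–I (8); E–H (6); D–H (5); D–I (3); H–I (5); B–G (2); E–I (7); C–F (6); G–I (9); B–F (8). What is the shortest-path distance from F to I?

16

Some routes from F to I:
F -> B -> I: 8 + 8 = 16
F -> B -> G -> I: 8 + 2 + 9 = 19
F -> C -> A -> B -> I: 6 + 2 + 5 + 8 = 21
F -> C -> A -> B -> G -> I: 6 + 2 + 5 + 2 + 9 = 24
Best route has total 16.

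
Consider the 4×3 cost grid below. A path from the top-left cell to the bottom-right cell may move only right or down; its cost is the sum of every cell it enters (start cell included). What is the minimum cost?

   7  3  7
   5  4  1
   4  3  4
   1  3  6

Take [0,0]→[0,1]→[1,1]→[1,2]→[2,2]→[3,2] for a total of 7 + 3 + 4 + 1 + 4 + 6 = 25.

25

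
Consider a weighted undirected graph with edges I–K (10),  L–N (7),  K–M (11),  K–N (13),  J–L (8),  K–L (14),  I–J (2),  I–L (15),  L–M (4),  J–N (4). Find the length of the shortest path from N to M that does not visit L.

24

Candidate routes:
N - K - M: 13 + 11 = 24
N - J - I - K - M: 4 + 2 + 10 + 11 = 27
Shortest: 24.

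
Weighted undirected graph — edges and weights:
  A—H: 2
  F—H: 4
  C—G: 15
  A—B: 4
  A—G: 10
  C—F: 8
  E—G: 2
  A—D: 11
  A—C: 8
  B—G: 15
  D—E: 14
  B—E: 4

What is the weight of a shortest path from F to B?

A few of the F→B routes:
F→C→A→B: 8 + 8 + 4 = 20
F→H→A→G→E→B: 4 + 2 + 10 + 2 + 4 = 22
F→H→A→B: 4 + 2 + 4 = 10
F→C→G→E→B: 8 + 15 + 2 + 4 = 29
Shortest: 10.

10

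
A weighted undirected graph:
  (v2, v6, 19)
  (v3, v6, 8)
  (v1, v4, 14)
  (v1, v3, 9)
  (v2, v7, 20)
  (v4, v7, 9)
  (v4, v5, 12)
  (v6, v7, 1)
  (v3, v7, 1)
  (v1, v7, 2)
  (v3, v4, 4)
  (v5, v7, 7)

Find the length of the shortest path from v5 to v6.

Some routes from v5 to v6:
v5 - v7 - v6: 7 + 1 = 8
v5 - v7 - v3 - v6: 7 + 1 + 8 = 16
v5 - v4 - v3 - v7 - v6: 12 + 4 + 1 + 1 = 18
The minimum is 8.

8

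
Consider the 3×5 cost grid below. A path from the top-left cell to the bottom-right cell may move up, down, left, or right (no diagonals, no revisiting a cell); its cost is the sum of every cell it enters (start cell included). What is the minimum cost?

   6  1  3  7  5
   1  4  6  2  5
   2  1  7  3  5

Cheapest: r0c0 -> r1c0 -> r2c0 -> r2c1 -> r2c2 -> r2c3 -> r2c4
  6 + 1 + 2 + 1 + 7 + 3 + 5 = 25

25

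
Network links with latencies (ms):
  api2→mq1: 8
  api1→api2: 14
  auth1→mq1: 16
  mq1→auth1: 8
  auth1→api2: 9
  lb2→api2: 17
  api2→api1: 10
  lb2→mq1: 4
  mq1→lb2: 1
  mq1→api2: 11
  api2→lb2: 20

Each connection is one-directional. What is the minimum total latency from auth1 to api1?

19

Paths from auth1 to api1:
auth1-api2-api1: 9 + 10 = 19
auth1-mq1-api2-api1: 16 + 11 + 10 = 37
auth1-mq1-lb2-api2-api1: 16 + 1 + 17 + 10 = 44
The minimum is 19 ms.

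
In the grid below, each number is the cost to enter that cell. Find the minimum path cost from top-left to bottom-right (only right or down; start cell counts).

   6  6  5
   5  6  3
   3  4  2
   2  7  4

24

Take r0c0 → r1c0 → r2c0 → r2c1 → r2c2 → r3c2 for a total of 6 + 5 + 3 + 4 + 2 + 4 = 24.
For comparison, the top-then-right route costs 26.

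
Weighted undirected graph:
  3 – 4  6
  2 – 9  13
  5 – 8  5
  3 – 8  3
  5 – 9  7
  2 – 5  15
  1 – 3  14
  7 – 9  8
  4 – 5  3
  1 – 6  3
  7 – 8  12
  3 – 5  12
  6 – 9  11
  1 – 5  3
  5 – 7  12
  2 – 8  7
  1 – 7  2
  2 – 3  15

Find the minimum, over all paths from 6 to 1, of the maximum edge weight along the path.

Some routes from 6 to 1:
6 - 9 - 7 - 5 - 1: max(11, 8, 12, 3) = 12
6 - 9 - 7 - 1: max(11, 8, 2) = 11
6 - 9 - 5 - 1: max(11, 7, 3) = 11
6 - 9 - 7 - 8 - 5 - 1: max(11, 8, 12, 5, 3) = 12
6 - 1: max(3) = 3
Best route has worst link 3.

3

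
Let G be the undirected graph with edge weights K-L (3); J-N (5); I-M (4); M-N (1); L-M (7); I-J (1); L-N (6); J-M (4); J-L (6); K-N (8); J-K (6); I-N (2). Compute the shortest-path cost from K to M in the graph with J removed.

Some routes from K to M avoiding J:
K → N → M: 8 + 1 = 9
K → L → N → I → M: 3 + 6 + 2 + 4 = 15
K → N → I → M: 8 + 2 + 4 = 14
K → L → M: 3 + 7 = 10
K → L → N → M: 3 + 6 + 1 = 10
Best route has total 9.

9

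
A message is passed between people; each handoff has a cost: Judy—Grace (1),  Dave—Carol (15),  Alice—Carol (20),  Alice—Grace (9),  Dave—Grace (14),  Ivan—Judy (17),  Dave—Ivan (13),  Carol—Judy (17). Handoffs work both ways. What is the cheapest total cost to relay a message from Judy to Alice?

10

Routes from Judy to Alice:
Judy → Carol → Alice: 17 + 20 = 37
Judy → Ivan → Dave → Grace → Alice: 17 + 13 + 14 + 9 = 53
Judy → Carol → Dave → Grace → Alice: 17 + 15 + 14 + 9 = 55
Judy → Grace → Dave → Carol → Alice: 1 + 14 + 15 + 20 = 50
Judy → Grace → Alice: 1 + 9 = 10
Judy → Ivan → Dave → Carol → Alice: 17 + 13 + 15 + 20 = 65
Shortest: 10.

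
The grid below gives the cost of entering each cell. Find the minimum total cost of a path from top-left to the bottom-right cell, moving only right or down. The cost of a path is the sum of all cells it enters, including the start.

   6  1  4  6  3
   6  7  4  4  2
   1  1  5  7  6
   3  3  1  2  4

Best path: (0,0)→(1,0)→(2,0)→(2,1)→(3,1)→(3,2)→(3,3)→(3,4)
Cost: 6 + 6 + 1 + 1 + 3 + 1 + 2 + 4 = 24
For comparison, the top-then-right route costs 32.

24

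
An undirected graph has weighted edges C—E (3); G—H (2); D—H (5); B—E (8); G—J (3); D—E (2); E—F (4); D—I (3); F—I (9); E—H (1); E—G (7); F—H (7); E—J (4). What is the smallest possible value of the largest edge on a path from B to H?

8

Some routes from B to H:
B - E - D - H: max(8, 2, 5) = 8
B - E - J - G - H: max(8, 4, 3, 2) = 8
B - E - F - H: max(8, 4, 7) = 8
B - E - H: max(8, 1) = 8
B - E - G - H: max(8, 7, 2) = 8
B - E - D - I - F - H: max(8, 2, 3, 9, 7) = 9
Best route has worst link 8.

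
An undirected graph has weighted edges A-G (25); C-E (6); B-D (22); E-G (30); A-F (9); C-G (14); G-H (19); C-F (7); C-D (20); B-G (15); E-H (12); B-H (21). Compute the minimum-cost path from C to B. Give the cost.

Checking several routes:
C → E → H → G → B: 6 + 12 + 19 + 15 = 52
C → E → H → B: 6 + 12 + 21 = 39
C → D → B: 20 + 22 = 42
C → G → H → B: 14 + 19 + 21 = 54
C → E → G → B: 6 + 30 + 15 = 51
C → G → B: 14 + 15 = 29
Shortest: 29.

29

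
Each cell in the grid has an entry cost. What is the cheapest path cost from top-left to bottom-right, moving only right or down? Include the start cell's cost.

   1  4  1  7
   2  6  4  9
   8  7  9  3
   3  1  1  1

17

Take (0,0) → (1,0) → (2,0) → (3,0) → (3,1) → (3,2) → (3,3) for a total of 1 + 2 + 8 + 3 + 1 + 1 + 1 = 17.
(Top row then right column would cost 26.)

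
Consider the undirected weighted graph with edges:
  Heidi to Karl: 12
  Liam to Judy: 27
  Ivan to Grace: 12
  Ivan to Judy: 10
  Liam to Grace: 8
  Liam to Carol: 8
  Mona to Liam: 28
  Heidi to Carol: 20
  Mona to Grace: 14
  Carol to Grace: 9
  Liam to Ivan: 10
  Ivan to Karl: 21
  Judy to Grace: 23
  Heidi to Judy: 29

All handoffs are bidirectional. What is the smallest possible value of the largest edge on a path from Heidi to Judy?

A few of the Heidi→Judy routes:
Heidi → Carol → Grace → Ivan → Judy: max(20, 9, 12, 10) = 20
Heidi → Carol → Liam → Ivan → Judy: max(20, 8, 10, 10) = 20
Heidi → Karl → Ivan → Judy: max(12, 21, 10) = 21
Heidi → Carol → Liam → Grace → Ivan → Judy: max(20, 8, 8, 12, 10) = 20
Heidi → Carol → Grace → Liam → Ivan → Judy: max(20, 9, 8, 10, 10) = 20
Smallest bottleneck: 20.

20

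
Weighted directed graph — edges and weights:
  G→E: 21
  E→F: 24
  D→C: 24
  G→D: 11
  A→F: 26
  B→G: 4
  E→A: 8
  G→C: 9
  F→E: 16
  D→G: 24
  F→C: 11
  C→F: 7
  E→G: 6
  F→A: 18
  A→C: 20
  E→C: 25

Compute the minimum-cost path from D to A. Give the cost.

Some routes from D to A:
D -> G -> E -> A: 24 + 21 + 8 = 53
D -> C -> F -> E -> A: 24 + 7 + 16 + 8 = 55
D -> C -> F -> A: 24 + 7 + 18 = 49
D -> G -> C -> F -> A: 24 + 9 + 7 + 18 = 58
The minimum is 49.

49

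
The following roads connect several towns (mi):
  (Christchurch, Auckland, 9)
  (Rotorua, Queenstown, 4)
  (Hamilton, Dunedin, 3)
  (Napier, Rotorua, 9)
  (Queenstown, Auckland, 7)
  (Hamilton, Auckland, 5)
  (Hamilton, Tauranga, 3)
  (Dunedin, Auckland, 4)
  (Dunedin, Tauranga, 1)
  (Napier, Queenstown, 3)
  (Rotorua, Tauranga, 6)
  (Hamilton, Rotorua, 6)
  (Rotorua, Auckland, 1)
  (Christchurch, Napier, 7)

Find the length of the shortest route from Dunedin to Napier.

12

A few of the Dunedin→Napier routes:
Dunedin-Auckland-Queenstown-Napier: 4 + 7 + 3 = 14
Dunedin-Auckland-Rotorua-Queenstown-Napier: 4 + 1 + 4 + 3 = 12
Dunedin-Tauranga-Rotorua-Queenstown-Napier: 1 + 6 + 4 + 3 = 14
Dunedin-Auckland-Rotorua-Napier: 4 + 1 + 9 = 14
Shortest: 12 mi.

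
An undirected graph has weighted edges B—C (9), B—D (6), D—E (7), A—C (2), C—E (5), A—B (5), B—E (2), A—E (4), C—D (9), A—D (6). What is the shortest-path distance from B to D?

Comparing a few candidate routes:
B→D: 6
B→E→A→D: 2 + 4 + 6 = 12
B→E→C→A→D: 2 + 5 + 2 + 6 = 15
B→A→D: 5 + 6 = 11
B→E→D: 2 + 7 = 9
Shortest: 6.

6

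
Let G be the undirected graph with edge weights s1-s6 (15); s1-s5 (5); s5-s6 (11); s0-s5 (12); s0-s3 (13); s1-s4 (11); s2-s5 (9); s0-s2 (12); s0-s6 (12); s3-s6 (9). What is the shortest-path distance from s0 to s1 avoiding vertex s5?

Routes from s0 to s1 avoiding s5:
s0→s6→s1: 12 + 15 = 27
s0→s3→s6→s1: 13 + 9 + 15 = 37
Shortest: 27.

27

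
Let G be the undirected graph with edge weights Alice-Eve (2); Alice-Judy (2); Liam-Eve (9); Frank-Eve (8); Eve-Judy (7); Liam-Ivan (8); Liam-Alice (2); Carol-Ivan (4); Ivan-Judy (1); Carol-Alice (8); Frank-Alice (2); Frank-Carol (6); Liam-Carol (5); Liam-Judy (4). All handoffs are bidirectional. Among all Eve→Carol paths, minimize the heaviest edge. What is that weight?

4

Comparing a few candidate routes:
Eve-Alice-Liam-Judy-Ivan-Carol: max(2, 2, 4, 1, 4) = 4
Eve-Alice-Judy-Liam-Carol: max(2, 2, 4, 5) = 5
Eve-Alice-Judy-Ivan-Carol: max(2, 2, 1, 4) = 4
Eve-Alice-Liam-Carol: max(2, 2, 5) = 5
Smallest bottleneck: 4.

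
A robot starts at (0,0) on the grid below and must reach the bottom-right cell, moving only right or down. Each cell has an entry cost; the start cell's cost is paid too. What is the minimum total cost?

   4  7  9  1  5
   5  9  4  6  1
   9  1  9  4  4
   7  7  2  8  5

Cheapest: [0,0] → [0,1] → [0,2] → [0,3] → [0,4] → [1,4] → [2,4] → [3,4]
  4 + 7 + 9 + 1 + 5 + 1 + 4 + 5 = 36

36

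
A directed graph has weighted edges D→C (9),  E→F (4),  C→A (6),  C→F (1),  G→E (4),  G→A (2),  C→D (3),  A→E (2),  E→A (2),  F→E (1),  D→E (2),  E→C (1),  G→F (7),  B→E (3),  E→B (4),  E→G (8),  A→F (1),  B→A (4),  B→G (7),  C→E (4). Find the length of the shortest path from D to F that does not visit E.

10

Paths from D to F avoiding E:
D→C→A→F: 9 + 6 + 1 = 16
D→C→F: 9 + 1 = 10
Shortest: 10.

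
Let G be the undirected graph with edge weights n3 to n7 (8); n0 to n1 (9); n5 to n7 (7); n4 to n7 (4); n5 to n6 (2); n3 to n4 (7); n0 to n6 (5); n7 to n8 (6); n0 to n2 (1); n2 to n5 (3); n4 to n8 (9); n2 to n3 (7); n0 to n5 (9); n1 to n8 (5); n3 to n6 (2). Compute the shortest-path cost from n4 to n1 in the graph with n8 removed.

Checking several routes:
n4-n3-n2-n0-n1: 7 + 7 + 1 + 9 = 24
n4-n3-n6-n0-n1: 7 + 2 + 5 + 9 = 23
n4-n7-n5-n2-n0-n1: 4 + 7 + 3 + 1 + 9 = 24
n4-n3-n6-n5-n2-n0-n1: 7 + 2 + 2 + 3 + 1 + 9 = 24
Shortest: 23.

23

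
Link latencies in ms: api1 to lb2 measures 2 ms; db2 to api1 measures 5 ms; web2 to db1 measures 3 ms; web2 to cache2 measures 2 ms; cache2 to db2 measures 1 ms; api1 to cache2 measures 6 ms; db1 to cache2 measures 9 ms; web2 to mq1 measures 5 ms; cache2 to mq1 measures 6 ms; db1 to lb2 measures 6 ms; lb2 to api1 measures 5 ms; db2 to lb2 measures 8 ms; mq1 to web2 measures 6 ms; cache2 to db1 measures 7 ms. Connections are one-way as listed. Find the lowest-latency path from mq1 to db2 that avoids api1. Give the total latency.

Paths from mq1 to db2 avoiding api1:
mq1 → web2 → cache2 → db2: 6 + 2 + 1 = 9
mq1 → web2 → db1 → cache2 → db2: 6 + 3 + 9 + 1 = 19
The minimum is 9 ms.

9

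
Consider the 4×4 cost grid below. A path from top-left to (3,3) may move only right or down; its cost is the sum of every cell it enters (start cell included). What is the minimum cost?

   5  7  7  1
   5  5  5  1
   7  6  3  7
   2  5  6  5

33

Best path: r0c0 r0c1 r0c2 r0c3 r1c3 r2c3 r3c3
Cost: 5 + 7 + 7 + 1 + 1 + 7 + 5 = 33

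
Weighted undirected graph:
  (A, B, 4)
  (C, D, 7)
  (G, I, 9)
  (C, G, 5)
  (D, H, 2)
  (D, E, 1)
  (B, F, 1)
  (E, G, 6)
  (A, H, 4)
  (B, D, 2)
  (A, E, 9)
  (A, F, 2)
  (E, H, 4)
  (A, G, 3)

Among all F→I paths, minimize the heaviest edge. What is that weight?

9

Some routes from F to I:
F→A→E→D→C→G→I: max(2, 9, 1, 7, 5, 9) = 9
F→A→E→H→D→C→G→I: max(2, 9, 4, 2, 7, 5, 9) = 9
F→A→G→I: max(2, 3, 9) = 9
F→A→E→G→I: max(2, 9, 6, 9) = 9
F→A→H→D→C→G→I: max(2, 4, 2, 7, 5, 9) = 9
Smallest bottleneck: 9.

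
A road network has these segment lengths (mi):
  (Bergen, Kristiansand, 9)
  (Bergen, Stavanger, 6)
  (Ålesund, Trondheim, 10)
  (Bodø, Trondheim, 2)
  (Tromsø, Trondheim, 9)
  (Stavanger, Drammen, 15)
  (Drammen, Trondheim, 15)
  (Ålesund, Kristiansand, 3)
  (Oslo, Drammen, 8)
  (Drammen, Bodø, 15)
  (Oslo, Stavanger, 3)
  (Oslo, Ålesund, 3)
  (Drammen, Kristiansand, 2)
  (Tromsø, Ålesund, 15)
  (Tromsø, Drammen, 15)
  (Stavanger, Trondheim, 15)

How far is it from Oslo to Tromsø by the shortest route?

18

Comparing a few candidate routes:
Oslo→Ålesund→Trondheim→Tromsø: 3 + 10 + 9 = 22
Oslo→Drammen→Tromsø: 8 + 15 = 23
Oslo→Drammen→Kristiansand→Ålesund→Tromsø: 8 + 2 + 3 + 15 = 28
Oslo→Ålesund→Kristiansand→Drammen→Tromsø: 3 + 3 + 2 + 15 = 23
Oslo→Ålesund→Tromsø: 3 + 15 = 18
Oslo→Stavanger→Trondheim→Tromsø: 3 + 15 + 9 = 27
The minimum is 18 mi.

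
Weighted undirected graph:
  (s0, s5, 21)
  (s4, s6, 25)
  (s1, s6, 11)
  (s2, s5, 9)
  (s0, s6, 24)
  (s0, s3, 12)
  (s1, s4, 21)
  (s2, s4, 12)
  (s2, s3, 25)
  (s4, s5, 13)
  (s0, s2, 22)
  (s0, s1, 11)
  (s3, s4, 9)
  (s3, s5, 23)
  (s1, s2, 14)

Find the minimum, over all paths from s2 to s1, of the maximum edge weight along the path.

Checking several routes:
s2-s1: max(14) = 14
s2-s4-s3-s0-s1: max(12, 9, 12, 11) = 12
s2-s5-s4-s3-s0-s1: max(9, 13, 9, 12, 11) = 13
s2-s5-s0-s3-s4-s1: max(9, 21, 12, 9, 21) = 21
Best route has worst link 12.

12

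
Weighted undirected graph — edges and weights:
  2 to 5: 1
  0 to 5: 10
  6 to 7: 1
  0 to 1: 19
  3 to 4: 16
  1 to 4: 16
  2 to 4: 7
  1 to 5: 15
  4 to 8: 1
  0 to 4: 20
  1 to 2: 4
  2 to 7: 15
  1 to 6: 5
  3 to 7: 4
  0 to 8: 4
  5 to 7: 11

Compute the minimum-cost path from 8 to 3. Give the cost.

A few of the 8→3 routes:
8 -> 4 -> 2 -> 1 -> 6 -> 7 -> 3: 1 + 7 + 4 + 5 + 1 + 4 = 22
8 -> 4 -> 1 -> 6 -> 7 -> 3: 1 + 16 + 5 + 1 + 4 = 27
8 -> 4 -> 3: 1 + 16 = 17
8 -> 4 -> 2 -> 5 -> 7 -> 3: 1 + 7 + 1 + 11 + 4 = 24
The minimum is 17.

17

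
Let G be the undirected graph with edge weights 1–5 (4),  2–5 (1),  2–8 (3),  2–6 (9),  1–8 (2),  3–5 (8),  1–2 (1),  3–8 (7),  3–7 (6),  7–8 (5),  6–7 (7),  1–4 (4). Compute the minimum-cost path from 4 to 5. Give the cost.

6

Comparing a few candidate routes:
4-1-2-5: 4 + 1 + 1 = 6
4-1-8-2-5: 4 + 2 + 3 + 1 = 10
4-1-5: 4 + 4 = 8
The minimum is 6.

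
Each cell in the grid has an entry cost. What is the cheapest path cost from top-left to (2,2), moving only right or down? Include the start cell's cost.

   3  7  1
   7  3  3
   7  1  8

One optimal route is r0c0 r0c1 r0c2 r1c2 r2c2.
Its cost is 3 + 7 + 1 + 3 + 8 = 22.

22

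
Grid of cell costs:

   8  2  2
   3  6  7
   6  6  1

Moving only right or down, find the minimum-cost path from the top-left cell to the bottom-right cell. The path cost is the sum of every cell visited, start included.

20

Cheapest: [0,0] -> [0,1] -> [0,2] -> [1,2] -> [2,2]
  8 + 2 + 2 + 7 + 1 = 20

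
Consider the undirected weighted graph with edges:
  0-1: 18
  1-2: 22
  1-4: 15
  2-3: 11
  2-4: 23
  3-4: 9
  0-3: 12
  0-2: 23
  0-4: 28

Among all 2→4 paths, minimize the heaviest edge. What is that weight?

A few of the 2→4 routes:
2 - 3 - 0 - 1 - 4: max(11, 12, 18, 15) = 18
2 - 1 - 0 - 3 - 4: max(22, 18, 12, 9) = 22
2 - 1 - 4: max(22, 15) = 22
2 - 0 - 1 - 4: max(23, 18, 15) = 23
2 - 3 - 4: max(11, 9) = 11
The minimum achievable maximum is 11.

11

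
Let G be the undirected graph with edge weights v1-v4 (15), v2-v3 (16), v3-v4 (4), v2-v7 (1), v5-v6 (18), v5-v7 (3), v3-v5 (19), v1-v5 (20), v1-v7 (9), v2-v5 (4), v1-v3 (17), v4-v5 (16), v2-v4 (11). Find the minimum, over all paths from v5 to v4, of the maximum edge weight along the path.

11

Comparing a few candidate routes:
v5 → v2 → v3 → v4: max(4, 16, 4) = 16
v5 → v2 → v7 → v1 → v4: max(4, 1, 9, 15) = 15
v5 → v7 → v1 → v4: max(3, 9, 15) = 15
v5 → v7 → v2 → v4: max(3, 1, 11) = 11
v5 → v2 → v4: max(4, 11) = 11
The minimum achievable maximum is 11.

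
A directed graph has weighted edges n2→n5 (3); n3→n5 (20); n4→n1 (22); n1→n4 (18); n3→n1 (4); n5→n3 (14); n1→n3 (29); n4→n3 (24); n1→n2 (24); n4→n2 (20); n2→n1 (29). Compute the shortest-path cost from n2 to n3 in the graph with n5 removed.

58

Paths from n2 to n3 avoiding n5:
n2 -> n1 -> n4 -> n3: 29 + 18 + 24 = 71
n2 -> n1 -> n3: 29 + 29 = 58
Shortest: 58.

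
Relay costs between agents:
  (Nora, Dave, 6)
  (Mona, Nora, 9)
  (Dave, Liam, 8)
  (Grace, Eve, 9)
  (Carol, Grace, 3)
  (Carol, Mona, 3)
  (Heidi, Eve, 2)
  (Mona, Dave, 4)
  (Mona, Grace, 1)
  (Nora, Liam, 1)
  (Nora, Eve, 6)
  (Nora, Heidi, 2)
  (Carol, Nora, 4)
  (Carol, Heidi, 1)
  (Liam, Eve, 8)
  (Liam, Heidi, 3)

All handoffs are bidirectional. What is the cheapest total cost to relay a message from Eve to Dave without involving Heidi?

12

Comparing a few candidate routes:
Eve→Liam→Nora→Dave: 8 + 1 + 6 = 15
Eve→Grace→Mona→Dave: 9 + 1 + 4 = 14
Eve→Nora→Liam→Dave: 6 + 1 + 8 = 15
Eve→Nora→Carol→Mona→Dave: 6 + 4 + 3 + 4 = 17
Eve→Liam→Dave: 8 + 8 = 16
Eve→Nora→Dave: 6 + 6 = 12
Best route has total 12.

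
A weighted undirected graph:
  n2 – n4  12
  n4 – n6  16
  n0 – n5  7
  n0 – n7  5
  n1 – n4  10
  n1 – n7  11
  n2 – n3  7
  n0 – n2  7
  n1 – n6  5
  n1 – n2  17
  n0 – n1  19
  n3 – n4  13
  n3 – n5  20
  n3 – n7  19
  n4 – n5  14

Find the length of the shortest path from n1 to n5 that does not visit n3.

23

Comparing a few candidate routes:
n1 - n4 - n5: 10 + 14 = 24
n1 - n7 - n0 - n5: 11 + 5 + 7 = 23
n1 - n0 - n5: 19 + 7 = 26
The minimum is 23.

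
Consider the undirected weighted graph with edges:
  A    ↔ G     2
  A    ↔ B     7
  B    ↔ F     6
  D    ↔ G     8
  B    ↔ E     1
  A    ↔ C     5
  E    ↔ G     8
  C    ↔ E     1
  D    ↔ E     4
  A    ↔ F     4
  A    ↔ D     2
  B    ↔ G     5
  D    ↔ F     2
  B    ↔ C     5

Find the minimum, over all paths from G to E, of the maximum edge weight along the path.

4

Some routes from G to E:
G → B → C → A → D → E: max(5, 5, 5, 2, 4) = 5
G → A → D → E: max(2, 2, 4) = 4
G → B → C → A → F → D → E: max(5, 5, 5, 4, 2, 4) = 5
G → A → F → D → E: max(2, 4, 2, 4) = 4
G → B → C → E: max(5, 5, 1) = 5
The minimum achievable maximum is 4.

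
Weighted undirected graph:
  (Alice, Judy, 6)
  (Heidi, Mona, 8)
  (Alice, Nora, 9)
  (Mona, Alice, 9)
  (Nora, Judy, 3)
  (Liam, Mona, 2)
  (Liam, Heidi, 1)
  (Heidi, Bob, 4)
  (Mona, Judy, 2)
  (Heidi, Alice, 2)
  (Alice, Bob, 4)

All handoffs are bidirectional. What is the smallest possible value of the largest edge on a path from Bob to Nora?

4

Comparing a few candidate routes:
Bob-Alice-Heidi-Mona-Judy-Nora: max(4, 2, 8, 2, 3) = 8
Bob-Heidi-Mona-Judy-Nora: max(4, 8, 2, 3) = 8
Bob-Heidi-Alice-Judy-Nora: max(4, 2, 6, 3) = 6
Bob-Alice-Judy-Nora: max(4, 6, 3) = 6
Bob-Alice-Heidi-Liam-Mona-Judy-Nora: max(4, 2, 1, 2, 2, 3) = 4
Bob-Heidi-Liam-Mona-Judy-Nora: max(4, 1, 2, 2, 3) = 4
The minimum achievable maximum is 4.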